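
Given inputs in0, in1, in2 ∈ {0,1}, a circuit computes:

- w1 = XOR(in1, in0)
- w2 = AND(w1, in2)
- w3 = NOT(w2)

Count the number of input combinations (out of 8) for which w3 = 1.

6

w3 = NOT(w2) must be 1, so w2 = 0.
w2 = AND(w1, in2) must be 0, so at least one of w1, in2 is 0.
Satisfying assignments:
  in0=0, in1=0, in2=0
  in0=0, in1=0, in2=1
  in0=0, in1=1, in2=0
  in0=1, in1=0, in2=0
  in0=1, in1=1, in2=0
  in0=1, in1=1, in2=1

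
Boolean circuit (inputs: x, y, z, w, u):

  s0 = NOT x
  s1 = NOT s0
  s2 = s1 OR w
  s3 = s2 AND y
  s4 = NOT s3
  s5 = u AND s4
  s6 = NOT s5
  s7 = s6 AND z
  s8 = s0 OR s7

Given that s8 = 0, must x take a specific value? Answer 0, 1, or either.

s8 = s0 OR s7 must be 0, so both s0 = 0 and s7 = 0.
s0 = NOT x must be 0, so x = 1.
s7 = s6 AND z must be 0, so at least one of s6, z is 0.
Every assignment with s8 = 0 has x = 1; there are 10 such assignment(s).

1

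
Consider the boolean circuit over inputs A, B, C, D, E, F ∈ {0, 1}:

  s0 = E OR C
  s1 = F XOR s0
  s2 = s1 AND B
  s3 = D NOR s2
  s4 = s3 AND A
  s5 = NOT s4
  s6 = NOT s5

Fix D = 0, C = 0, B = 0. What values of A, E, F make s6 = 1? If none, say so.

A=1, E=1, F=0

s6 = NOT s5 must be 1, so s5 = 0.
Check with D = 0, C = 0, B = 0 and A=1, E=1, F=0:
s0 = E OR C = 1 OR 0 = 1
s1 = F XOR s0 = 0 XOR 1 = 1
s2 = s1 AND B = 1 AND 0 = 0
s3 = D NOR s2 = 0 NOR 0 = 1
s4 = s3 AND A = 1 AND 1 = 1
s5 = NOT s4 = NOT 1 = 0
s6 = NOT s5 = NOT 0 = 1
So s6 = 1.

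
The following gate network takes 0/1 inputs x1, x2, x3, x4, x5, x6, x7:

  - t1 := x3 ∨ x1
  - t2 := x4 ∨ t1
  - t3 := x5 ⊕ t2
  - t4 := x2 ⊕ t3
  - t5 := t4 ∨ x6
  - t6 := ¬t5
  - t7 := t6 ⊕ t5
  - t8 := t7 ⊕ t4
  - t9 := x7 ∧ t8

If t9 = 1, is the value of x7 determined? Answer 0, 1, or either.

t9 = x7 ∧ t8 must be 1, so both x7 = 1 and t8 = 1.
t8 = t7 ⊕ t4 must be 1, so t7 and t4 differ.
Every assignment with t9 = 1 has x7 = 1; there are 32 such assignment(s).

1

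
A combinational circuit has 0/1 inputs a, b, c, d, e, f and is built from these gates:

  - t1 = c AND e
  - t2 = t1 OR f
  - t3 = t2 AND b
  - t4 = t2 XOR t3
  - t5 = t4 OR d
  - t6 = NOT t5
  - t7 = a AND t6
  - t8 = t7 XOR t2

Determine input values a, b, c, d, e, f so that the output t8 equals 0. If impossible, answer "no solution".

t8 = t7 XOR t2 must be 0, so t7 and t2 are equal.
Check with a=0 b=0 c=0 d=1 e=1 f=0:
t1 = c AND e = 0 AND 1 = 0
t2 = t1 OR f = 0 OR 0 = 0
t3 = t2 AND b = 0 AND 0 = 0
t4 = t2 XOR t3 = 0 XOR 0 = 0
t5 = t4 OR d = 0 OR 1 = 1
t6 = NOT t5 = NOT 1 = 0
t7 = a AND t6 = 0 AND 0 = 0
t8 = t7 XOR t2 = 0 XOR 0 = 0
So t8 = 0 as required.

a=0 b=0 c=0 d=1 e=1 f=0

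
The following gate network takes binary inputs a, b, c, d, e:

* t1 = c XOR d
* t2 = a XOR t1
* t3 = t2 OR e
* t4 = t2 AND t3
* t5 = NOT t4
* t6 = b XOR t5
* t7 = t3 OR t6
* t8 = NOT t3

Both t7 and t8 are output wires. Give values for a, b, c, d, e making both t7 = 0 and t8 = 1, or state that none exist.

a=1, b=1, c=0, d=1, e=0

Check with a=1, b=1, c=0, d=1, e=0:
t1 = c XOR d = 0 XOR 1 = 1
t2 = a XOR t1 = 1 XOR 1 = 0
t3 = t2 OR e = 0 OR 0 = 0
t4 = t2 AND t3 = 0 AND 0 = 0
t5 = NOT t4 = NOT 0 = 1
t6 = b XOR t5 = 1 XOR 1 = 0
t7 = t3 OR t6 = 0 OR 0 = 0
t8 = NOT t3 = NOT 0 = 1
So t7 = 0 and t8 = 1.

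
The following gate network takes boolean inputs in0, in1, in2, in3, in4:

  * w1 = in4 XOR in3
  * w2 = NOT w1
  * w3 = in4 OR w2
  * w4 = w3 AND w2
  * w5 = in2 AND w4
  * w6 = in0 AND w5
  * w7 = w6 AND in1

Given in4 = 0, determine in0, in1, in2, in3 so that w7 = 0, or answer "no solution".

w7 = w6 AND in1 must be 0, so at least one of w6, in1 is 0.
Check with in4 = 0 and in0=1, in1=0, in2=0, in3=1:
w1 = in4 XOR in3 = 0 XOR 1 = 1
w2 = NOT w1 = NOT 1 = 0
w3 = in4 OR w2 = 0 OR 0 = 0
w4 = w3 AND w2 = 0 AND 0 = 0
w5 = in2 AND w4 = 0 AND 0 = 0
w6 = in0 AND w5 = 1 AND 0 = 0
w7 = w6 AND in1 = 0 AND 0 = 0
So w7 = 0.

in0=1, in1=0, in2=0, in3=1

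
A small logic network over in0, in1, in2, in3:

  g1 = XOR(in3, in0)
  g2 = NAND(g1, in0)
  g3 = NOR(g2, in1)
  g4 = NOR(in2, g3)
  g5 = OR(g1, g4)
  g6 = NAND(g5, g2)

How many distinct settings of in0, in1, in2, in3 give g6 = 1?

8

g6 = NAND(g5, g2) must be 1, so at least one of g5, g2 is 0.
Enumerating the 16 input combinations, 8 give g6 = 1 and 8 give g6 = 0.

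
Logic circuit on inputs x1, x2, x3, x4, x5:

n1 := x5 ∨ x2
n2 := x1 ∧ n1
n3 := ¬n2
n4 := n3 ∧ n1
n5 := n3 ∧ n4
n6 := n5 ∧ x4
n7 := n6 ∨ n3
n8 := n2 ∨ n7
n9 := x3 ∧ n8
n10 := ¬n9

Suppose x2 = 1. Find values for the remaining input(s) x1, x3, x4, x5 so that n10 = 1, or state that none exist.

Check with x2 = 1 and x1=1, x3=0, x4=0, x5=1:
n1 = x5 ∨ x2 = 1 ∨ 1 = 1
n2 = x1 ∧ n1 = 1 ∧ 1 = 1
n3 = ¬n2 = ¬1 = 0
n4 = n3 ∧ n1 = 0 ∧ 1 = 0
n5 = n3 ∧ n4 = 0 ∧ 0 = 0
n6 = n5 ∧ x4 = 0 ∧ 0 = 0
n7 = n6 ∨ n3 = 0 ∨ 0 = 0
n8 = n2 ∨ n7 = 1 ∨ 0 = 1
n9 = x3 ∧ n8 = 0 ∧ 1 = 0
n10 = ¬n9 = ¬0 = 1
So n10 = 1.

x1=1, x3=0, x4=0, x5=1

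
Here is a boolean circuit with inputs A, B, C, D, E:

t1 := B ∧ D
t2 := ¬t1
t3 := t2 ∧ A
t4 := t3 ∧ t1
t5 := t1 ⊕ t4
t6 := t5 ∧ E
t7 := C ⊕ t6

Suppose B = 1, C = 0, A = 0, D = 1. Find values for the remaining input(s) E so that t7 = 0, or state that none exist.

t7 = C ⊕ t6 must be 0, so C and t6 are equal.
Check with B = 1, C = 0, A = 0, D = 1 and E=0:
t1 = B ∧ D = 1 ∧ 1 = 1
t2 = ¬t1 = ¬1 = 0
t3 = t2 ∧ A = 0 ∧ 0 = 0
t4 = t3 ∧ t1 = 0 ∧ 1 = 0
t5 = t1 ⊕ t4 = 1 ⊕ 0 = 1
t6 = t5 ∧ E = 1 ∧ 0 = 0
t7 = C ⊕ t6 = 0 ⊕ 0 = 0
So t7 = 0.

E=0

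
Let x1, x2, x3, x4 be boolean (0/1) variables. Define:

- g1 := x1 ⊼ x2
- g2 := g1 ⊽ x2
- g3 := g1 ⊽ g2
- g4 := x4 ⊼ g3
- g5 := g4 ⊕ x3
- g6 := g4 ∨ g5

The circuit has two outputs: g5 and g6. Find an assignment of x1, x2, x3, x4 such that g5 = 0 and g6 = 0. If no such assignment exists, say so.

x1=1, x2=1, x3=0, x4=1

Check with x1=1, x2=1, x3=0, x4=1:
g1 = x1 ⊼ x2 = 1 ⊼ 1 = 0
g2 = g1 ⊽ x2 = 0 ⊽ 1 = 0
g3 = g1 ⊽ g2 = 0 ⊽ 0 = 1
g4 = x4 ⊼ g3 = 1 ⊼ 1 = 0
g5 = g4 ⊕ x3 = 0 ⊕ 0 = 0
g6 = g4 ∨ g5 = 0 ∨ 0 = 0
So g5 = 0 and g6 = 0.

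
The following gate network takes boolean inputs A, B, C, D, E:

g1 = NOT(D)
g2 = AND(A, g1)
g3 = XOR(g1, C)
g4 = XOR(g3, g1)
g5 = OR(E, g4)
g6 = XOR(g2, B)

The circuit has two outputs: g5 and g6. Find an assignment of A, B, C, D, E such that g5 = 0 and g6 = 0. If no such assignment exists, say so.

A=1 B=0 C=0 D=1 E=0

Check with A=1 B=0 C=0 D=1 E=0:
g1 = NOT(D) = NOT 1 = 0
g2 = AND(A, g1) = AND(1, 0) = 0
g3 = XOR(g1, C) = XOR(0, 0) = 0
g4 = XOR(g3, g1) = XOR(0, 0) = 0
g5 = OR(E, g4) = OR(0, 0) = 0
g6 = XOR(g2, B) = XOR(0, 0) = 0
So g5 = 0 and g6 = 0.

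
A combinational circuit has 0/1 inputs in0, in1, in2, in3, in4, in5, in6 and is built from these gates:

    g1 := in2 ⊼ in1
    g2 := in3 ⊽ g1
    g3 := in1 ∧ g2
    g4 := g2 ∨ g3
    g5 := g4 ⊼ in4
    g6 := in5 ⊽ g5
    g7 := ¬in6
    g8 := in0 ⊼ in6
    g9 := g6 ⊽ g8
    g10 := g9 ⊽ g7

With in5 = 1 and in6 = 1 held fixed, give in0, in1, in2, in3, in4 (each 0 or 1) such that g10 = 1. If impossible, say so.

Check with in5 = 1 and in6 = 1 and in0=0, in1=1, in2=0, in3=1, in4=0:
g1 = in2 ⊼ in1 = 0 ⊼ 1 = 1
g2 = in3 ⊽ g1 = 1 ⊽ 1 = 0
g3 = in1 ∧ g2 = 1 ∧ 0 = 0
g4 = g2 ∨ g3 = 0 ∨ 0 = 0
g5 = g4 ⊼ in4 = 0 ⊼ 0 = 1
g6 = in5 ⊽ g5 = 1 ⊽ 1 = 0
g7 = ¬in6 = ¬1 = 0
g8 = in0 ⊼ in6 = 0 ⊼ 1 = 1
g9 = g6 ⊽ g8 = 0 ⊽ 1 = 0
g10 = g9 ⊽ g7 = 0 ⊽ 0 = 1
So g10 = 1.

in0=0, in1=1, in2=0, in3=1, in4=0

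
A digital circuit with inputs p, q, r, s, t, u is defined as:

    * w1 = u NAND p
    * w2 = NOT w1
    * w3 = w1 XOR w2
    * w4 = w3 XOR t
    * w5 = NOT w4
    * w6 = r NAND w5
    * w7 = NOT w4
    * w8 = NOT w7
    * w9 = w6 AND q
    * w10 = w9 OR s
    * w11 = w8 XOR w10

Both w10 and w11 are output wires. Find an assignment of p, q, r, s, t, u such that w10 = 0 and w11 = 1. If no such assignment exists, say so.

Check with p=0 q=0 r=0 s=0 t=0 u=0:
w1 = u NAND p = 0 NAND 0 = 1
w2 = NOT w1 = NOT 1 = 0
w3 = w1 XOR w2 = 1 XOR 0 = 1
w4 = w3 XOR t = 1 XOR 0 = 1
w5 = NOT w4 = NOT 1 = 0
w6 = r NAND w5 = 0 NAND 0 = 1
w7 = NOT w4 = NOT 1 = 0
w8 = NOT w7 = NOT 0 = 1
w9 = w6 AND q = 1 AND 0 = 0
w10 = w9 OR s = 0 OR 0 = 0
w11 = w8 XOR w10 = 1 XOR 0 = 1
So w10 = 0 and w11 = 1.

p=0 q=0 r=0 s=0 t=0 u=0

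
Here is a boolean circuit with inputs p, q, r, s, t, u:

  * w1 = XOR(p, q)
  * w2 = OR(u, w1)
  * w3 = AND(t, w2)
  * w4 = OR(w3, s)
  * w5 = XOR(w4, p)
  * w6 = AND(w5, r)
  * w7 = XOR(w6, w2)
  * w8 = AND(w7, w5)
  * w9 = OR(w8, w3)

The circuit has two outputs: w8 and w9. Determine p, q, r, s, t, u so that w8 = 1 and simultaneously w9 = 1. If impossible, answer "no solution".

Check with p=1, q=1, r=0, s=0, t=0, u=1:
w1 = XOR(p, q) = XOR(1, 1) = 0
w2 = OR(u, w1) = OR(1, 0) = 1
w3 = AND(t, w2) = AND(0, 1) = 0
w4 = OR(w3, s) = OR(0, 0) = 0
w5 = XOR(w4, p) = XOR(0, 1) = 1
w6 = AND(w5, r) = AND(1, 0) = 0
w7 = XOR(w6, w2) = XOR(0, 1) = 1
w8 = AND(w7, w5) = AND(1, 1) = 1
w9 = OR(w8, w3) = OR(1, 0) = 1
So w8 = 1 and w9 = 1.

p=1, q=1, r=0, s=0, t=0, u=1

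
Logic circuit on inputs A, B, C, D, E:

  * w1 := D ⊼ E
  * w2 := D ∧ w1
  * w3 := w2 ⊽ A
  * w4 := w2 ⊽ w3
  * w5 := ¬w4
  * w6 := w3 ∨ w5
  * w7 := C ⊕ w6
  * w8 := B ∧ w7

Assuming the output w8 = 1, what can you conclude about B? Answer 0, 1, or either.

w8 = B ∧ w7 must be 1, so both B = 1 and w7 = 1.
w7 = C ⊕ w6 must be 1, so C and w6 differ.
Every assignment with w8 = 1 has B = 1; there are 8 such assignment(s).

1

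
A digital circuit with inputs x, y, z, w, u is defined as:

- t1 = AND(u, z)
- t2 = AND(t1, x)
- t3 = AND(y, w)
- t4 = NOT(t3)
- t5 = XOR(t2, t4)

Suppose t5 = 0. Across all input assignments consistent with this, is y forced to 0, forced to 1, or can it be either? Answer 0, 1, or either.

Both values of y occur among assignments with t5 = 0:
  y=0: x=1, y=0, z=1, w=0, u=1
  y=1: x=0, y=1, z=0, w=1, u=0

either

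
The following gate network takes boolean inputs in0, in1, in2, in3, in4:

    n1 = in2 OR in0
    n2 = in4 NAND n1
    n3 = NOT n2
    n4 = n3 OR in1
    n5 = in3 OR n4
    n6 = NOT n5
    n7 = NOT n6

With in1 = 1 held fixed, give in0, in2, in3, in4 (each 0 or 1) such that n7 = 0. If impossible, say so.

no solution exists

With in1 = 1 fixed, none of the 16 settings of in0, in2, in3, in4 give n7 = 0.
For example, with in0=0, in2=0, in3=1, in4=1:
n1 = in2 OR in0 = 0 OR 0 = 0
n2 = in4 NAND n1 = 1 NAND 0 = 1
n3 = NOT n2 = NOT 1 = 0
n4 = n3 OR in1 = 0 OR 1 = 1
n5 = in3 OR n4 = 1 OR 1 = 1
n6 = NOT n5 = NOT 1 = 0
n7 = NOT n6 = NOT 0 = 1
giving n7 = 1 ≠ 0.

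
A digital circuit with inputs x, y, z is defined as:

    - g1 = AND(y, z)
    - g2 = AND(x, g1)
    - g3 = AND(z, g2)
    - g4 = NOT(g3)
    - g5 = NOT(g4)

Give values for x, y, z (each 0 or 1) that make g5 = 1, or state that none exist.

x=1 y=1 z=1

g5 = NOT(g4) must be 1, so g4 = 0.
g4 = NOT(g3) must be 0, so g3 = 1.
Check with x=1 y=1 z=1:
g1 = AND(y, z) = AND(1, 1) = 1
g2 = AND(x, g1) = AND(1, 1) = 1
g3 = AND(z, g2) = AND(1, 1) = 1
g4 = NOT(g3) = NOT 1 = 0
g5 = NOT(g4) = NOT 0 = 1
So g5 = 1 as required.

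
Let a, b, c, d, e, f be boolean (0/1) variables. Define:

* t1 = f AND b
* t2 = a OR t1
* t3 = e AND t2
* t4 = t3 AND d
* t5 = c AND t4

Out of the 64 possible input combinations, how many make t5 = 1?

5

t5 = c AND t4 must be 1, so both c = 1 and t4 = 1.
t4 = t3 AND d must be 1, so both t3 = 1 and d = 1.
t3 = e AND t2 must be 1, so both e = 1 and t2 = 1.
Satisfying assignments:
  a=0, b=1, c=1, d=1, e=1, f=1
  a=1, b=0, c=1, d=1, e=1, f=0
  a=1, b=0, c=1, d=1, e=1, f=1
  a=1, b=1, c=1, d=1, e=1, f=0
  a=1, b=1, c=1, d=1, e=1, f=1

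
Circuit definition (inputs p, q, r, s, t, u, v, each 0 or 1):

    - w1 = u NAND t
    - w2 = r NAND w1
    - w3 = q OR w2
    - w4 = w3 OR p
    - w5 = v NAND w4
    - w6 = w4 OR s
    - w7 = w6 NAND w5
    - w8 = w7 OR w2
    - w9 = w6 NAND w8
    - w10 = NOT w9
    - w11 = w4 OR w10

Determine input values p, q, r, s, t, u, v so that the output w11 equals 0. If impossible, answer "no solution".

p=0 q=0 r=1 s=1 t=0 u=0 v=1

Check with p=0 q=0 r=1 s=1 t=0 u=0 v=1:
w1 = u NAND t = 0 NAND 0 = 1
w2 = r NAND w1 = 1 NAND 1 = 0
w3 = q OR w2 = 0 OR 0 = 0
w4 = w3 OR p = 0 OR 0 = 0
w5 = v NAND w4 = 1 NAND 0 = 1
w6 = w4 OR s = 0 OR 1 = 1
w7 = w6 NAND w5 = 1 NAND 1 = 0
w8 = w7 OR w2 = 0 OR 0 = 0
w9 = w6 NAND w8 = 1 NAND 0 = 1
w10 = NOT w9 = NOT 1 = 0
w11 = w4 OR w10 = 0 OR 0 = 0
So w11 = 0 as required.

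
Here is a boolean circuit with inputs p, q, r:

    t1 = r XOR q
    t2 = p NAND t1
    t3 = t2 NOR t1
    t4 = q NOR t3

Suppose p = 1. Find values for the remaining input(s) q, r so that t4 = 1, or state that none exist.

t4 = q NOR t3 must be 1, so both q = 0 and t3 = 0.
t3 = t2 NOR t1 must be 0, so at least one of t2, t1 is 1.
Check with p = 1 and q=0, r=1:
t1 = r XOR q = 1 XOR 0 = 1
t2 = p NAND t1 = 1 NAND 1 = 0
t3 = t2 NOR t1 = 0 NOR 1 = 0
t4 = q NOR t3 = 0 NOR 0 = 1
So t4 = 1.

q=0 r=1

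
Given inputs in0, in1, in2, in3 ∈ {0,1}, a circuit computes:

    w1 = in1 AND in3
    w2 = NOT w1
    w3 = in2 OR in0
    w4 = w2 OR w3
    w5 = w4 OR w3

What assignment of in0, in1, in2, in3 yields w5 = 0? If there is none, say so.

Check with in0=0 in1=1 in2=0 in3=1:
w1 = in1 AND in3 = 1 AND 1 = 1
w2 = NOT w1 = NOT 1 = 0
w3 = in2 OR in0 = 0 OR 0 = 0
w4 = w2 OR w3 = 0 OR 0 = 0
w5 = w4 OR w3 = 0 OR 0 = 0
So w5 = 0 as required.

in0=0 in1=1 in2=0 in3=1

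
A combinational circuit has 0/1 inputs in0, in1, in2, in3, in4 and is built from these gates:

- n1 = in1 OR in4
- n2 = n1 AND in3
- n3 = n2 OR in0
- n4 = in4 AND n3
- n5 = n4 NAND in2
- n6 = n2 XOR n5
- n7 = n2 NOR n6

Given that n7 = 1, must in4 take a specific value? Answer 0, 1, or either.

1

n7 = n2 NOR n6 must be 1, so both n2 = 0 and n6 = 0.
Every assignment with n7 = 1 has in4 = 1; there are 2 such assignment(s).
  in0=1, in1=0, in2=1, in3=0, in4=1
  in0=1, in1=1, in2=1, in3=0, in4=1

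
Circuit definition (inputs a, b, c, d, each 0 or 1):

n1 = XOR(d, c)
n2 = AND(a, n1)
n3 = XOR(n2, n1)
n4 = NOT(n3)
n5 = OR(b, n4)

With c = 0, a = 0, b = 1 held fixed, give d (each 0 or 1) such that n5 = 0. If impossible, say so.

no solution exists

With c = 0, a = 0, b = 1 fixed, none of the 2 settings of d give n5 = 0.
For example, with d=0:
n1 = XOR(d, c) = XOR(0, 0) = 0
n2 = AND(a, n1) = AND(0, 0) = 0
n3 = XOR(n2, n1) = XOR(0, 0) = 0
n4 = NOT(n3) = NOT 0 = 1
n5 = OR(b, n4) = OR(1, 1) = 1
giving n5 = 1 ≠ 0.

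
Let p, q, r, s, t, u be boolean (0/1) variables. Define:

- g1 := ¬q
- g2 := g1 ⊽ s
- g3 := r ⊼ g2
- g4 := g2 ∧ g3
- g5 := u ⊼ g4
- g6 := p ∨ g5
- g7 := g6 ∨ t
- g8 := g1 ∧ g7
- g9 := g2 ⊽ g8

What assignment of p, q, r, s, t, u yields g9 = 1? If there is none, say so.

p=0, q=1, r=1, s=1, t=0, u=0

g9 = g2 ⊽ g8 must be 1, so both g2 = 0 and g8 = 0.
Check with p=0, q=1, r=1, s=1, t=0, u=0:
g1 = ¬q = ¬1 = 0
g2 = g1 ⊽ s = 0 ⊽ 1 = 0
g3 = r ⊼ g2 = 1 ⊼ 0 = 1
g4 = g2 ∧ g3 = 0 ∧ 1 = 0
g5 = u ⊼ g4 = 0 ⊼ 0 = 1
g6 = p ∨ g5 = 0 ∨ 1 = 1
g7 = g6 ∨ t = 1 ∨ 0 = 1
g8 = g1 ∧ g7 = 0 ∧ 1 = 0
g9 = g2 ⊽ g8 = 0 ⊽ 0 = 1
So g9 = 1 as required.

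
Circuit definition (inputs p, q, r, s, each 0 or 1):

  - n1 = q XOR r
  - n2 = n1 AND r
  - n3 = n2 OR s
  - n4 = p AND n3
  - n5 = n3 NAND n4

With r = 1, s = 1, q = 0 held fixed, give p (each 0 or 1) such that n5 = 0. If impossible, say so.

n5 = n3 NAND n4 must be 0, so both n3 = 1 and n4 = 1.
Check with r = 1, s = 1, q = 0 and p=1:
n1 = q XOR r = 0 XOR 1 = 1
n2 = n1 AND r = 1 AND 1 = 1
n3 = n2 OR s = 1 OR 1 = 1
n4 = p AND n3 = 1 AND 1 = 1
n5 = n3 NAND n4 = 1 NAND 1 = 0
So n5 = 0.

p=1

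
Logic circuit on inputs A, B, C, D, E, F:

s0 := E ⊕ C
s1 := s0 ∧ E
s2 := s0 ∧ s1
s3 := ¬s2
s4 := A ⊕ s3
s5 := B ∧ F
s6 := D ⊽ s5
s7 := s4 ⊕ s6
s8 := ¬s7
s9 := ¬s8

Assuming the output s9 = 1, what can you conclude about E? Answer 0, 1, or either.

either

Both values of E occur among assignments with s9 = 1:
  E=0: A=0, B=0, C=0, D=1, E=0, F=0
  E=1: A=0, B=0, C=0, D=0, E=1, F=0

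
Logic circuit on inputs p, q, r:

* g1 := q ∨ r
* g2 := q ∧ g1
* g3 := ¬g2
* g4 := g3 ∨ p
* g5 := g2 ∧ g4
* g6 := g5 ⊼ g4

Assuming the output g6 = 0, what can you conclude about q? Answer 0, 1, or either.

g6 = g5 ⊼ g4 must be 0, so both g5 = 1 and g4 = 1.
g5 = g2 ∧ g4 must be 1, so both g2 = 1 and g4 = 1.
Every assignment with g6 = 0 has q = 1; there are 2 such assignment(s).
  p=1, q=1, r=0
  p=1, q=1, r=1

1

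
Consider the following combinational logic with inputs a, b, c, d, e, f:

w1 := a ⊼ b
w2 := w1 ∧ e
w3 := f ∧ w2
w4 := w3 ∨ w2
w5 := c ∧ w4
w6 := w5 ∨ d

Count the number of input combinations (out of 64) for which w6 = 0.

26

w6 = w5 ∨ d must be 0, so both w5 = 0 and d = 0.
Enumerating the 64 input combinations, 26 give w6 = 0 and 38 give w6 = 1.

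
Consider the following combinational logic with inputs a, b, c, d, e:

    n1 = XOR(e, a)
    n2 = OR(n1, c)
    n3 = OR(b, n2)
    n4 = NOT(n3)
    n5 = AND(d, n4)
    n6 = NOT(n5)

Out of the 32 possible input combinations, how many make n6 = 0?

2

n6 = NOT(n5) must be 0, so n5 = 1.
Enumerating the 32 input combinations, 2 give n6 = 0 and 30 give n6 = 1.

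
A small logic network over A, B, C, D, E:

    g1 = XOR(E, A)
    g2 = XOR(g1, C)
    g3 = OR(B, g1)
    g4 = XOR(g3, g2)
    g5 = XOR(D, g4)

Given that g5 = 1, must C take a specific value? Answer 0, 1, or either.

Both values of C occur among assignments with g5 = 1:
  C=0: A=0, B=0, C=0, D=1, E=0
  C=1: A=0, B=0, C=1, D=0, E=0

either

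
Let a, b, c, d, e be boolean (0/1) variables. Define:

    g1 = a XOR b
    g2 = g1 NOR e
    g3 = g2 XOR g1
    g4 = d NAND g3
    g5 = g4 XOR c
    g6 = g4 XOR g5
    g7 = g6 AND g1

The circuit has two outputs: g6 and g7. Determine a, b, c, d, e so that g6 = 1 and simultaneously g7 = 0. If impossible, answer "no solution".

a=0, b=0, c=1, d=1, e=1

Check with a=0, b=0, c=1, d=1, e=1:
g1 = a XOR b = 0 XOR 0 = 0
g2 = g1 NOR e = 0 NOR 1 = 0
g3 = g2 XOR g1 = 0 XOR 0 = 0
g4 = d NAND g3 = 1 NAND 0 = 1
g5 = g4 XOR c = 1 XOR 1 = 0
g6 = g4 XOR g5 = 1 XOR 0 = 1
g7 = g6 AND g1 = 1 AND 0 = 0
So g6 = 1 and g7 = 0.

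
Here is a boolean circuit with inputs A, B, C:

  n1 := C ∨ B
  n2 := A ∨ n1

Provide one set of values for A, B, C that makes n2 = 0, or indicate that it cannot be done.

A=0, B=0, C=0

n2 = A ∨ n1 must be 0, so both A = 0 and n1 = 0.
n1 = C ∨ B must be 0, so both C = 0 and B = 0.
Check with A=0, B=0, C=0:
n1 = C ∨ B = 0 ∨ 0 = 0
n2 = A ∨ n1 = 0 ∨ 0 = 0
So n2 = 0 as required.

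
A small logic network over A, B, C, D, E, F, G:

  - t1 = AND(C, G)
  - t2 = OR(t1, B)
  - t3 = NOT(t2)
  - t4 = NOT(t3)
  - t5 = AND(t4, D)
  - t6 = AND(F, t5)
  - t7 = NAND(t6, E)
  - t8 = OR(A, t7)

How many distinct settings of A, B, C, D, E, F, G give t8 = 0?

5

t8 = OR(A, t7) must be 0, so both A = 0 and t7 = 0.
t7 = NAND(t6, E) must be 0, so both t6 = 1 and E = 1.
Enumerating the 128 input combinations, 5 give t8 = 0 and 123 give t8 = 1.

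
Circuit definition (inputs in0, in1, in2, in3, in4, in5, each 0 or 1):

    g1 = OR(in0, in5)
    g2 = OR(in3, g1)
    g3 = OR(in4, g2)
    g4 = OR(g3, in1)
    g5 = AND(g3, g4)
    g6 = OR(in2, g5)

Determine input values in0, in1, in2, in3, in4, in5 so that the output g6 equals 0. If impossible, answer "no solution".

Check with in0=0, in1=1, in2=0, in3=0, in4=0, in5=0:
g1 = OR(in0, in5) = OR(0, 0) = 0
g2 = OR(in3, g1) = OR(0, 0) = 0
g3 = OR(in4, g2) = OR(0, 0) = 0
g4 = OR(g3, in1) = OR(0, 1) = 1
g5 = AND(g3, g4) = AND(0, 1) = 0
g6 = OR(in2, g5) = OR(0, 0) = 0
So g6 = 0 as required.

in0=0, in1=1, in2=0, in3=0, in4=0, in5=0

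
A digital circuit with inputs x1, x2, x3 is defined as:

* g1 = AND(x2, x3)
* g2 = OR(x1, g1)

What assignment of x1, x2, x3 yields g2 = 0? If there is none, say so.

g2 = OR(x1, g1) must be 0, so both x1 = 0 and g1 = 0.
Check with x1=0, x2=0, x3=1:
g1 = AND(x2, x3) = AND(0, 1) = 0
g2 = OR(x1, g1) = OR(0, 0) = 0
So g2 = 0 as required.

x1=0, x2=0, x3=1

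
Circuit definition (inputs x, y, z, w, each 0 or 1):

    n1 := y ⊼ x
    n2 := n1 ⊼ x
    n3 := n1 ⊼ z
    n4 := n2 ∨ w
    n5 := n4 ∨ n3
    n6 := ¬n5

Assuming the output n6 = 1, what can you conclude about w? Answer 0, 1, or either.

n6 = ¬n5 must be 1, so n5 = 0.
n5 = n4 ∨ n3 must be 0, so both n4 = 0 and n3 = 0.
n4 = n2 ∨ w must be 0, so both n2 = 0 and w = 0.
Every assignment with n6 = 1 has w = 0; there are 1 such assignment(s).
  x=1, y=0, z=1, w=0

0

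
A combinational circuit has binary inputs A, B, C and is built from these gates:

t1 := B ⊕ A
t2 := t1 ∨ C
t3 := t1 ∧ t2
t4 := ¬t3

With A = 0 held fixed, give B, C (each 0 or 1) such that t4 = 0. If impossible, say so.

B=1, C=1

Check with A = 0 and B=1, C=1:
t1 = B ⊕ A = 1 ⊕ 0 = 1
t2 = t1 ∨ C = 1 ∨ 1 = 1
t3 = t1 ∧ t2 = 1 ∧ 1 = 1
t4 = ¬t3 = ¬1 = 0
So t4 = 0.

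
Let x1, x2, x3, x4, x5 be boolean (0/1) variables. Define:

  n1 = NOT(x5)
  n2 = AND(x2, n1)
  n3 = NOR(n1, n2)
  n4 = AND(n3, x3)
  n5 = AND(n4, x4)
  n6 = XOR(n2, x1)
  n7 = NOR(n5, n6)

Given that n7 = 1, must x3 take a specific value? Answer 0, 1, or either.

Both values of x3 occur among assignments with n7 = 1:
  x3=0: x1=0, x2=0, x3=0, x4=0, x5=0
  x3=1: x1=0, x2=0, x3=1, x4=0, x5=0

either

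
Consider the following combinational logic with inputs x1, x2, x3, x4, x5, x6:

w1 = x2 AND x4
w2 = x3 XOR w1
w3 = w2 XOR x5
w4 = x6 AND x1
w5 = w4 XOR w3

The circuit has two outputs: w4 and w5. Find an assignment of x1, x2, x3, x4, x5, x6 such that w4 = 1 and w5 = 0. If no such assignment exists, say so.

Check with x1=1, x2=1, x3=1, x4=1, x5=1, x6=1:
w1 = x2 AND x4 = 1 AND 1 = 1
w2 = x3 XOR w1 = 1 XOR 1 = 0
w3 = w2 XOR x5 = 0 XOR 1 = 1
w4 = x6 AND x1 = 1 AND 1 = 1
w5 = w4 XOR w3 = 1 XOR 1 = 0
So w4 = 1 and w5 = 0.

x1=1, x2=1, x3=1, x4=1, x5=1, x6=1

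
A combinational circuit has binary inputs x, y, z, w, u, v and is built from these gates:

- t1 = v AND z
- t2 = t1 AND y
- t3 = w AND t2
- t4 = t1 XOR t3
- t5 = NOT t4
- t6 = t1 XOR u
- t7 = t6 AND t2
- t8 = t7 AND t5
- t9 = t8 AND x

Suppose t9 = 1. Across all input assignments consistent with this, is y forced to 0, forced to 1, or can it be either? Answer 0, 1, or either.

1

t9 = t8 AND x must be 1, so both t8 = 1 and x = 1.
t8 = t7 AND t5 must be 1, so both t7 = 1 and t5 = 1.
Every assignment with t9 = 1 has y = 1; there are 1 such assignment(s).
  x=1, y=1, z=1, w=1, u=0, v=1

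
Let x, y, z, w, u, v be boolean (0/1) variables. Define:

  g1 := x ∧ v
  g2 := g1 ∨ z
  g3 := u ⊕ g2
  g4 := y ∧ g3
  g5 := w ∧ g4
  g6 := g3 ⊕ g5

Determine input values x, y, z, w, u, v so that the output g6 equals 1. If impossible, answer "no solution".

x=0 y=1 z=1 w=0 u=0 v=1

g6 = g3 ⊕ g5 must be 1, so g3 and g5 differ.
Check with x=0 y=1 z=1 w=0 u=0 v=1:
g1 = x ∧ v = 0 ∧ 1 = 0
g2 = g1 ∨ z = 0 ∨ 1 = 1
g3 = u ⊕ g2 = 0 ⊕ 1 = 1
g4 = y ∧ g3 = 1 ∧ 1 = 1
g5 = w ∧ g4 = 0 ∧ 1 = 0
g6 = g3 ⊕ g5 = 1 ⊕ 0 = 1
So g6 = 1 as required.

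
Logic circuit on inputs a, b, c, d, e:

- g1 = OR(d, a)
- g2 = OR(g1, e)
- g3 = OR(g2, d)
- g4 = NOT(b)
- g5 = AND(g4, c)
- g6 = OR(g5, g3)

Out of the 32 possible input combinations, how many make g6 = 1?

g6 = OR(g5, g3) must be 1, so at least one of g5, g3 is 1.
Enumerating the 32 input combinations, 29 give g6 = 1 and 3 give g6 = 0.

29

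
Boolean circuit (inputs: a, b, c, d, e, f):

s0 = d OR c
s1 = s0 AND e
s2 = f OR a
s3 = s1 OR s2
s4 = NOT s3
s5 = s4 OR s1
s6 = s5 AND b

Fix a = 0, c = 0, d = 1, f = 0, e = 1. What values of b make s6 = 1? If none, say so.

b=1

s6 = s5 AND b must be 1, so both s5 = 1 and b = 1.
Check with a = 0, c = 0, d = 1, f = 0, e = 1 and b=1:
s0 = d OR c = 1 OR 0 = 1
s1 = s0 AND e = 1 AND 1 = 1
s2 = f OR a = 0 OR 0 = 0
s3 = s1 OR s2 = 1 OR 0 = 1
s4 = NOT s3 = NOT 1 = 0
s5 = s4 OR s1 = 0 OR 1 = 1
s6 = s5 AND b = 1 AND 1 = 1
So s6 = 1.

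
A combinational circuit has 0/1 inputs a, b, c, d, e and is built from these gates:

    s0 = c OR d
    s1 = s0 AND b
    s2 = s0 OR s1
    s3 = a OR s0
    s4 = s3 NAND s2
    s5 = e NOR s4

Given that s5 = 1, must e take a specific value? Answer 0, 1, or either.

0

s5 = e NOR s4 must be 1, so both e = 0 and s4 = 0.
s4 = s3 NAND s2 must be 0, so both s3 = 1 and s2 = 1.
Every assignment with s5 = 1 has e = 0; there are 12 such assignment(s).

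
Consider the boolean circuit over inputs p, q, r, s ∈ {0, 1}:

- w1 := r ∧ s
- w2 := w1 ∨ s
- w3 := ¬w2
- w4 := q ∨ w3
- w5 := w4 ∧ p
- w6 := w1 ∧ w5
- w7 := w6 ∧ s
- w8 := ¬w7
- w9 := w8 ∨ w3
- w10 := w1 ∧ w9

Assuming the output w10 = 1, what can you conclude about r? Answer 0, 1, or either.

1

w10 = w1 ∧ w9 must be 1, so both w1 = 1 and w9 = 1.
Every assignment with w10 = 1 has r = 1; there are 3 such assignment(s).
  p=0, q=0, r=1, s=1
  p=0, q=1, r=1, s=1
  p=1, q=0, r=1, s=1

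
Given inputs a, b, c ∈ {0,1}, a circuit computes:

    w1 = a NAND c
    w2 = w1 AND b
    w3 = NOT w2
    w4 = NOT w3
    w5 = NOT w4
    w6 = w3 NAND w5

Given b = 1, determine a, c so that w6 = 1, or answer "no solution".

a=0 c=0

w6 = w3 NAND w5 must be 1, so at least one of w3, w5 is 0.
Check with b = 1 and a=0, c=0:
w1 = a NAND c = 0 NAND 0 = 1
w2 = w1 AND b = 1 AND 1 = 1
w3 = NOT w2 = NOT 1 = 0
w4 = NOT w3 = NOT 0 = 1
w5 = NOT w4 = NOT 1 = 0
w6 = w3 NAND w5 = 0 NAND 0 = 1
So w6 = 1.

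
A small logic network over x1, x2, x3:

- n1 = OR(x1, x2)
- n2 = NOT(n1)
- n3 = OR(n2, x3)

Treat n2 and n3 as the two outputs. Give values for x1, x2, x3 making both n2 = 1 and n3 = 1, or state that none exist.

Check with x1=0, x2=0, x3=0:
n1 = OR(x1, x2) = OR(0, 0) = 0
n2 = NOT(n1) = NOT 0 = 1
n3 = OR(n2, x3) = OR(1, 0) = 1
So n2 = 1 and n3 = 1.

x1=0, x2=0, x3=0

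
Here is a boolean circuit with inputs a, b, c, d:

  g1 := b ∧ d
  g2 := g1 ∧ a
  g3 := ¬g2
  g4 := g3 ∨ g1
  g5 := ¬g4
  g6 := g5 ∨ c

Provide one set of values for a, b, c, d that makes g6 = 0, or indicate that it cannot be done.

g6 = g5 ∨ c must be 0, so both g5 = 0 and c = 0.
g5 = ¬g4 must be 0, so g4 = 1.
Check with a=1 b=1 c=0 d=0:
g1 = b ∧ d = 1 ∧ 0 = 0
g2 = g1 ∧ a = 0 ∧ 1 = 0
g3 = ¬g2 = ¬0 = 1
g4 = g3 ∨ g1 = 1 ∨ 0 = 1
g5 = ¬g4 = ¬1 = 0
g6 = g5 ∨ c = 0 ∨ 0 = 0
So g6 = 0 as required.

a=1 b=1 c=0 d=0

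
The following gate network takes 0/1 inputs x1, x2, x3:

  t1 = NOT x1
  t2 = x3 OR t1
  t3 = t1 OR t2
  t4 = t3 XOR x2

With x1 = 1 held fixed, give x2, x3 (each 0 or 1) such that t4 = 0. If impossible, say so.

Check with x1 = 1 and x2=1, x3=1:
t1 = NOT x1 = NOT 1 = 0
t2 = x3 OR t1 = 1 OR 0 = 1
t3 = t1 OR t2 = 0 OR 1 = 1
t4 = t3 XOR x2 = 1 XOR 1 = 0
So t4 = 0.

x2=1 x3=1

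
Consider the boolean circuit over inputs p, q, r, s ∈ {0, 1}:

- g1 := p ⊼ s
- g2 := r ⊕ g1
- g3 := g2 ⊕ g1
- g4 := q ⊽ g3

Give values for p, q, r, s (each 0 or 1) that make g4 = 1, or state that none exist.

p=1, q=0, r=0, s=0

g4 = q ⊽ g3 must be 1, so both q = 0 and g3 = 0.
Check with p=1, q=0, r=0, s=0:
g1 = p ⊼ s = 1 ⊼ 0 = 1
g2 = r ⊕ g1 = 0 ⊕ 1 = 1
g3 = g2 ⊕ g1 = 1 ⊕ 1 = 0
g4 = q ⊽ g3 = 0 ⊽ 0 = 1
So g4 = 1 as required.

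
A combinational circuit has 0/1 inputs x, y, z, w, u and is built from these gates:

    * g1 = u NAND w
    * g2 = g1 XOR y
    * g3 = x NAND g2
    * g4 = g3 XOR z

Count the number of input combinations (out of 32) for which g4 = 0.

16

g4 = g3 XOR z must be 0, so g3 and z are equal.
Enumerating the 32 input combinations, 16 give g4 = 0 and 16 give g4 = 1.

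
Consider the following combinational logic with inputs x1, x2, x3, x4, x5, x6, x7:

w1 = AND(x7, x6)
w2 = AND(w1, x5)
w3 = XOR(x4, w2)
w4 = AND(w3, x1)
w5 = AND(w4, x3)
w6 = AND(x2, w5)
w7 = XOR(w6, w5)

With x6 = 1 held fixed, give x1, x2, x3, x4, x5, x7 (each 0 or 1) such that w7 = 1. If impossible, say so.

x1=1, x2=0, x3=1, x4=0, x5=1, x7=1

Check with x6 = 1 and x1=1, x2=0, x3=1, x4=0, x5=1, x7=1:
w1 = AND(x7, x6) = AND(1, 1) = 1
w2 = AND(w1, x5) = AND(1, 1) = 1
w3 = XOR(x4, w2) = XOR(0, 1) = 1
w4 = AND(w3, x1) = AND(1, 1) = 1
w5 = AND(w4, x3) = AND(1, 1) = 1
w6 = AND(x2, w5) = AND(0, 1) = 0
w7 = XOR(w6, w5) = XOR(0, 1) = 1
So w7 = 1.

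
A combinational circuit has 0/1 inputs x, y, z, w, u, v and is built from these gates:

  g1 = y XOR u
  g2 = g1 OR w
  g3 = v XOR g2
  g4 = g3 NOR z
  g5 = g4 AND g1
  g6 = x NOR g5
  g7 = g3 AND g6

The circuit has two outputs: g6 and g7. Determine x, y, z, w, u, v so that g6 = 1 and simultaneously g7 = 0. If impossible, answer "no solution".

Check with x=0, y=0, z=1, w=0, u=1, v=1:
g1 = y XOR u = 0 XOR 1 = 1
g2 = g1 OR w = 1 OR 0 = 1
g3 = v XOR g2 = 1 XOR 1 = 0
g4 = g3 NOR z = 0 NOR 1 = 0
g5 = g4 AND g1 = 0 AND 1 = 0
g6 = x NOR g5 = 0 NOR 0 = 1
g7 = g3 AND g6 = 0 AND 1 = 0
So g6 = 1 and g7 = 0.

x=0, y=0, z=1, w=0, u=1, v=1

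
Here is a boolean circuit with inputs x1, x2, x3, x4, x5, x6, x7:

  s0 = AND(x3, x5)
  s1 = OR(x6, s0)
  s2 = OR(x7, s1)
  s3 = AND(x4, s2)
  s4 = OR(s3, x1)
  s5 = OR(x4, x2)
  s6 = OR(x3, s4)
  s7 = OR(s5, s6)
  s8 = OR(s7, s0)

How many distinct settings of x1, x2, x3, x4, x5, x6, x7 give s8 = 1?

120

s8 = OR(s7, s0) must be 1, so at least one of s7, s0 is 1.
Enumerating the 128 input combinations, 120 give s8 = 1 and 8 give s8 = 0.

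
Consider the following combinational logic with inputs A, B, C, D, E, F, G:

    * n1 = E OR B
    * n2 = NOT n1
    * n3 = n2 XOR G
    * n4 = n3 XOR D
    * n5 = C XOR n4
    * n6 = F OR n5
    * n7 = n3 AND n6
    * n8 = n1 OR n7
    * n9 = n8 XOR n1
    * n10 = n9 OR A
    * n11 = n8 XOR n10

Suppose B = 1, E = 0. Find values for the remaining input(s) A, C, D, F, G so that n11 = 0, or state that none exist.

A=1, C=1, D=0, F=0, G=1

n11 = n8 XOR n10 must be 0, so n8 and n10 are equal.
Check with B = 1, E = 0 and A=1, C=1, D=0, F=0, G=1:
n1 = E OR B = 0 OR 1 = 1
n2 = NOT n1 = NOT 1 = 0
n3 = n2 XOR G = 0 XOR 1 = 1
n4 = n3 XOR D = 1 XOR 0 = 1
n5 = C XOR n4 = 1 XOR 1 = 0
n6 = F OR n5 = 0 OR 0 = 0
n7 = n3 AND n6 = 1 AND 0 = 0
n8 = n1 OR n7 = 1 OR 0 = 1
n9 = n8 XOR n1 = 1 XOR 1 = 0
n10 = n9 OR A = 0 OR 1 = 1
n11 = n8 XOR n10 = 1 XOR 1 = 0
So n11 = 0.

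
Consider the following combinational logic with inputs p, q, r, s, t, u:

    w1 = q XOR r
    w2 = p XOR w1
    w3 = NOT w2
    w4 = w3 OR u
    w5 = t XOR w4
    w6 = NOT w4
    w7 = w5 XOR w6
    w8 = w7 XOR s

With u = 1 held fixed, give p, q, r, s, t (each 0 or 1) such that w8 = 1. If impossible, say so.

p=0, q=0, r=0, s=0, t=0

Check with u = 1 and p=0, q=0, r=0, s=0, t=0:
w1 = q XOR r = 0 XOR 0 = 0
w2 = p XOR w1 = 0 XOR 0 = 0
w3 = NOT w2 = NOT 0 = 1
w4 = w3 OR u = 1 OR 1 = 1
w5 = t XOR w4 = 0 XOR 1 = 1
w6 = NOT w4 = NOT 1 = 0
w7 = w5 XOR w6 = 1 XOR 0 = 1
w8 = w7 XOR s = 1 XOR 0 = 1
So w8 = 1.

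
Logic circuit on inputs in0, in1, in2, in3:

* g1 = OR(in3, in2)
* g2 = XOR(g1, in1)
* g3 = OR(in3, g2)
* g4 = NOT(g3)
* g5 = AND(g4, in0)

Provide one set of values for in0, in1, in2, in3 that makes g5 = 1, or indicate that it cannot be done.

in0=1, in1=0, in2=0, in3=0

Check with in0=1, in1=0, in2=0, in3=0:
g1 = OR(in3, in2) = OR(0, 0) = 0
g2 = XOR(g1, in1) = XOR(0, 0) = 0
g3 = OR(in3, g2) = OR(0, 0) = 0
g4 = NOT(g3) = NOT 0 = 1
g5 = AND(g4, in0) = AND(1, 1) = 1
So g5 = 1 as required.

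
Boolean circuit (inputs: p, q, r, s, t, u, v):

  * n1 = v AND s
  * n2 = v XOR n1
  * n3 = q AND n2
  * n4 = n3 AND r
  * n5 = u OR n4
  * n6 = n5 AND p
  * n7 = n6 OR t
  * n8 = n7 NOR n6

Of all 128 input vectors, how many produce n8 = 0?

n8 = n7 NOR n6 must be 0, so at least one of n7, n6 is 1.
Enumerating the 128 input combinations, 81 give n8 = 0 and 47 give n8 = 1.

81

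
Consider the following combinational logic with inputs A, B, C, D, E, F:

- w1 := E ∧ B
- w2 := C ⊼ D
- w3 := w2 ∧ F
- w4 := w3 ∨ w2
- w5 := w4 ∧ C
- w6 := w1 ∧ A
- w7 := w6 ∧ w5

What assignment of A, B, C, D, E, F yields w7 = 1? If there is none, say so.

A=1, B=1, C=1, D=0, E=1, F=1

w7 = w6 ∧ w5 must be 1, so both w6 = 1 and w5 = 1.
Check with A=1, B=1, C=1, D=0, E=1, F=1:
w1 = E ∧ B = 1 ∧ 1 = 1
w2 = C ⊼ D = 1 ⊼ 0 = 1
w3 = w2 ∧ F = 1 ∧ 1 = 1
w4 = w3 ∨ w2 = 1 ∨ 1 = 1
w5 = w4 ∧ C = 1 ∧ 1 = 1
w6 = w1 ∧ A = 1 ∧ 1 = 1
w7 = w6 ∧ w5 = 1 ∧ 1 = 1
So w7 = 1 as required.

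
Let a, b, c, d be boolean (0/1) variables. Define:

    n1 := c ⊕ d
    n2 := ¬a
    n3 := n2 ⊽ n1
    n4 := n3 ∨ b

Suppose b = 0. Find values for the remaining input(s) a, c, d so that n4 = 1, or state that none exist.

n4 = n3 ∨ b must be 1, so at least one of n3, b is 1.
Check with b = 0 and a=1, c=1, d=1:
n1 = c ⊕ d = 1 ⊕ 1 = 0
n2 = ¬a = ¬1 = 0
n3 = n2 ⊽ n1 = 0 ⊽ 0 = 1
n4 = n3 ∨ b = 1 ∨ 0 = 1
So n4 = 1.

a=1, c=1, d=1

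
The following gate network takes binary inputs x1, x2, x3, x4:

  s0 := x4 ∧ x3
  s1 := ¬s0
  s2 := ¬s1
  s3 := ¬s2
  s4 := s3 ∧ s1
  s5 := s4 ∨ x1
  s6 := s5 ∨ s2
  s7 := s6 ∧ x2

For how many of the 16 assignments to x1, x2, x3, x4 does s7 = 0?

s7 = s6 ∧ x2 must be 0, so at least one of s6, x2 is 0.
Enumerating the 16 input combinations, 8 give s7 = 0 and 8 give s7 = 1.

8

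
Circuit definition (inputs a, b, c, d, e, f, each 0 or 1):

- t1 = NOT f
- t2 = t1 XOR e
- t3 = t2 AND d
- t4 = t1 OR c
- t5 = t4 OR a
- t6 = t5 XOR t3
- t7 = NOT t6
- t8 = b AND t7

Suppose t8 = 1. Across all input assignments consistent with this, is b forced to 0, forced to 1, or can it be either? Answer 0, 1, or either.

t8 = b AND t7 must be 1, so both b = 1 and t7 = 1.
t7 = NOT t6 must be 1, so t6 = 0.
Every assignment with t8 = 1 has b = 1; there are 10 such assignment(s).

1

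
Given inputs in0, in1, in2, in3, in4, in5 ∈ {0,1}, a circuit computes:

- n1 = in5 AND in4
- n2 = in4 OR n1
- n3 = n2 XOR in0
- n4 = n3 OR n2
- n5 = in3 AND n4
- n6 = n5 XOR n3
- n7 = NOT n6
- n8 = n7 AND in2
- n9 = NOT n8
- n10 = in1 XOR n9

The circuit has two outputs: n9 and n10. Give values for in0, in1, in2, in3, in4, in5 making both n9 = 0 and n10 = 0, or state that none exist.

in0=1 in1=0 in2=1 in3=0 in4=1 in5=0

Check with in0=1 in1=0 in2=1 in3=0 in4=1 in5=0:
n1 = in5 AND in4 = 0 AND 1 = 0
n2 = in4 OR n1 = 1 OR 0 = 1
n3 = n2 XOR in0 = 1 XOR 1 = 0
n4 = n3 OR n2 = 0 OR 1 = 1
n5 = in3 AND n4 = 0 AND 1 = 0
n6 = n5 XOR n3 = 0 XOR 0 = 0
n7 = NOT n6 = NOT 0 = 1
n8 = n7 AND in2 = 1 AND 1 = 1
n9 = NOT n8 = NOT 1 = 0
n10 = in1 XOR n9 = 0 XOR 0 = 0
So n9 = 0 and n10 = 0.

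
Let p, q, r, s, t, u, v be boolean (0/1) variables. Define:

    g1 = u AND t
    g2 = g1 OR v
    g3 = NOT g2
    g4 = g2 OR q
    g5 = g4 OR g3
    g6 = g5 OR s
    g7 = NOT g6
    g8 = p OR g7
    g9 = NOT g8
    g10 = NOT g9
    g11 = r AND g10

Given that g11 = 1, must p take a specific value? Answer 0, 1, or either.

g11 = r AND g10 must be 1, so both r = 1 and g10 = 1.
Every assignment with g11 = 1 has p = 1; there are 32 such assignment(s).

1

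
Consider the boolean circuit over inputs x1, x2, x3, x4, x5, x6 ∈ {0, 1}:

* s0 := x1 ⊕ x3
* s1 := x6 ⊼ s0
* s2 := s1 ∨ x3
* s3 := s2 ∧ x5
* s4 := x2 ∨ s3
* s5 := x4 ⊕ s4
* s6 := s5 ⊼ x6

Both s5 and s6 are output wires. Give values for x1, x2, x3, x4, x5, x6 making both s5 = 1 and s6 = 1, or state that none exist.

x1=1, x2=0, x3=0, x4=0, x5=1, x6=0

Check with x1=1, x2=0, x3=0, x4=0, x5=1, x6=0:
s0 = x1 ⊕ x3 = 1 ⊕ 0 = 1
s1 = x6 ⊼ s0 = 0 ⊼ 1 = 1
s2 = s1 ∨ x3 = 1 ∨ 0 = 1
s3 = s2 ∧ x5 = 1 ∧ 1 = 1
s4 = x2 ∨ s3 = 0 ∨ 1 = 1
s5 = x4 ⊕ s4 = 0 ⊕ 1 = 1
s6 = s5 ⊼ x6 = 1 ⊼ 0 = 1
So s5 = 1 and s6 = 1.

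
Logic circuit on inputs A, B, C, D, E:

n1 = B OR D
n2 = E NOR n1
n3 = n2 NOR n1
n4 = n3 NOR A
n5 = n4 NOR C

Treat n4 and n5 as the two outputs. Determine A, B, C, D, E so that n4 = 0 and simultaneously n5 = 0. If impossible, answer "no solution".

Check with A=1 B=0 C=1 D=0 E=0:
n1 = B OR D = 0 OR 0 = 0
n2 = E NOR n1 = 0 NOR 0 = 1
n3 = n2 NOR n1 = 1 NOR 0 = 0
n4 = n3 NOR A = 0 NOR 1 = 0
n5 = n4 NOR C = 0 NOR 1 = 0
So n4 = 0 and n5 = 0.

A=1 B=0 C=1 D=0 E=0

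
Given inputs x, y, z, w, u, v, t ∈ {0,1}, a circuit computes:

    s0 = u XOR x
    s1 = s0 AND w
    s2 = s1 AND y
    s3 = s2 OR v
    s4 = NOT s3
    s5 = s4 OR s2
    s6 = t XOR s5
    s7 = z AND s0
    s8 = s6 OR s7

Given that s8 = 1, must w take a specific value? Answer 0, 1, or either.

Both values of w occur among assignments with s8 = 1:
  w=0: x=0, y=0, z=0, w=0, u=0, v=0, t=0
  w=1: x=0, y=0, z=0, w=1, u=0, v=0, t=0

either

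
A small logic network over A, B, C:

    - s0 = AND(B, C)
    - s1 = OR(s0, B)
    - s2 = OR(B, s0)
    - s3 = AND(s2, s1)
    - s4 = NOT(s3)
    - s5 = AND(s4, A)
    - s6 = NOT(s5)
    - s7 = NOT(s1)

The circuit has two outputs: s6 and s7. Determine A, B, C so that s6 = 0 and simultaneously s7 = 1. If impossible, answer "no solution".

A=1, B=0, C=1

Check with A=1, B=0, C=1:
s0 = AND(B, C) = AND(0, 1) = 0
s1 = OR(s0, B) = OR(0, 0) = 0
s2 = OR(B, s0) = OR(0, 0) = 0
s3 = AND(s2, s1) = AND(0, 0) = 0
s4 = NOT(s3) = NOT 0 = 1
s5 = AND(s4, A) = AND(1, 1) = 1
s6 = NOT(s5) = NOT 1 = 0
s7 = NOT(s1) = NOT 0 = 1
So s6 = 0 and s7 = 1.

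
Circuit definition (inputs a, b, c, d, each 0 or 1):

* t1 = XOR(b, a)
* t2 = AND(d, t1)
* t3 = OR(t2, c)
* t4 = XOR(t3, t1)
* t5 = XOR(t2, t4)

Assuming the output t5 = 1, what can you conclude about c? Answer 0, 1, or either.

either

Both values of c occur among assignments with t5 = 1:
  c=0: a=0, b=1, c=0, d=0
  c=1: a=0, b=0, c=1, d=0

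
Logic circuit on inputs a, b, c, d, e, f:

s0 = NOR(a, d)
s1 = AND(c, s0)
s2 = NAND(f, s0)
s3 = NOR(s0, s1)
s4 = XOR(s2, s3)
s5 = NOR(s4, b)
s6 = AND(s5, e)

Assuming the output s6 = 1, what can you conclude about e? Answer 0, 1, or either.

s6 = AND(s5, e) must be 1, so both s5 = 1 and e = 1.
Every assignment with s6 = 1 has e = 1; there are 14 such assignment(s).

1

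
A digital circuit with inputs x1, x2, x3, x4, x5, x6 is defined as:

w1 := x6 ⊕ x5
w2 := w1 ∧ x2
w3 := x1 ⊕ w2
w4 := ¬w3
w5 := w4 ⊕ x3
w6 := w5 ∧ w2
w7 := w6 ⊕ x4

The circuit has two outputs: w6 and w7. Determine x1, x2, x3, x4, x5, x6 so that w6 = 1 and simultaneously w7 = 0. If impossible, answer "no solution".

Check with x1=0, x2=1, x3=1, x4=1, x5=0, x6=1:
w1 = x6 ⊕ x5 = 1 ⊕ 0 = 1
w2 = w1 ∧ x2 = 1 ∧ 1 = 1
w3 = x1 ⊕ w2 = 0 ⊕ 1 = 1
w4 = ¬w3 = ¬1 = 0
w5 = w4 ⊕ x3 = 0 ⊕ 1 = 1
w6 = w5 ∧ w2 = 1 ∧ 1 = 1
w7 = w6 ⊕ x4 = 1 ⊕ 1 = 0
So w6 = 1 and w7 = 0.

x1=0, x2=1, x3=1, x4=1, x5=0, x6=1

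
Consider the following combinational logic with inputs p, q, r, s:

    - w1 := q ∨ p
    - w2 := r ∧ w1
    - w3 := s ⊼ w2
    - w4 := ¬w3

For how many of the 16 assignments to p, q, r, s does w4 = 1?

w4 = ¬w3 must be 1, so w3 = 0.
w3 = s ⊼ w2 must be 0, so both s = 1 and w2 = 1.
w2 = r ∧ w1 must be 1, so both r = 1 and w1 = 1.
Enumerating the 16 input combinations, 3 give w4 = 1 and 13 give w4 = 0.

3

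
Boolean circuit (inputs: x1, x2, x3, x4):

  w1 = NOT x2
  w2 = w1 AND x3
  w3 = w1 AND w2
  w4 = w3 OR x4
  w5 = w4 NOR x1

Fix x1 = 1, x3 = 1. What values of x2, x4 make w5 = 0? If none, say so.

x2=0, x4=0

Check with x1 = 1, x3 = 1 and x2=0, x4=0:
w1 = NOT x2 = NOT 0 = 1
w2 = w1 AND x3 = 1 AND 1 = 1
w3 = w1 AND w2 = 1 AND 1 = 1
w4 = w3 OR x4 = 1 OR 0 = 1
w5 = w4 NOR x1 = 1 NOR 1 = 0
So w5 = 0.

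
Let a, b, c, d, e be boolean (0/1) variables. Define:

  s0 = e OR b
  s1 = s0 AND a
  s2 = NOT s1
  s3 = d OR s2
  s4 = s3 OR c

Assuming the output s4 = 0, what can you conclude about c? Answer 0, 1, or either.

s4 = s3 OR c must be 0, so both s3 = 0 and c = 0.
s3 = d OR s2 must be 0, so both d = 0 and s2 = 0.
Every assignment with s4 = 0 has c = 0; there are 3 such assignment(s).
  a=1, b=0, c=0, d=0, e=1
  a=1, b=1, c=0, d=0, e=0
  a=1, b=1, c=0, d=0, e=1

0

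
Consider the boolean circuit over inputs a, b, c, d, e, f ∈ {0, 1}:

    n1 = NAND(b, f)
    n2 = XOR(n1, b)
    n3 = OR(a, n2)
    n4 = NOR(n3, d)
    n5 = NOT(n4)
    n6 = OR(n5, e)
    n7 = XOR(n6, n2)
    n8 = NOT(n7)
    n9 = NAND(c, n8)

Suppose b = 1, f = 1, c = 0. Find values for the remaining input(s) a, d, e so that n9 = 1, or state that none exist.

a=0, d=0, e=1

Check with b = 1, f = 1, c = 0 and a=0, d=0, e=1:
n1 = NAND(b, f) = NAND(1, 1) = 0
n2 = XOR(n1, b) = XOR(0, 1) = 1
n3 = OR(a, n2) = OR(0, 1) = 1
n4 = NOR(n3, d) = NOR(1, 0) = 0
n5 = NOT(n4) = NOT 0 = 1
n6 = OR(n5, e) = OR(1, 1) = 1
n7 = XOR(n6, n2) = XOR(1, 1) = 0
n8 = NOT(n7) = NOT 0 = 1
n9 = NAND(c, n8) = NAND(0, 1) = 1
So n9 = 1.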